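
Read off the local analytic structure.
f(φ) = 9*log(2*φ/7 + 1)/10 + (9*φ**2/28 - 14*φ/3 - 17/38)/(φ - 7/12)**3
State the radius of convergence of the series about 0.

The radius of convergence is 7/12.

Denominator factor (φ - 7/12)^3: pole of order 3 at 7/12, modulus 7/12.
Branch term (9/10)*log(1 - φ/(-7/2)): its argument vanishes at φ = -7/2, a logarithmic branch point, modulus 7/2.
The radius of convergence is the smallest modulus among the singular points: 7/12.


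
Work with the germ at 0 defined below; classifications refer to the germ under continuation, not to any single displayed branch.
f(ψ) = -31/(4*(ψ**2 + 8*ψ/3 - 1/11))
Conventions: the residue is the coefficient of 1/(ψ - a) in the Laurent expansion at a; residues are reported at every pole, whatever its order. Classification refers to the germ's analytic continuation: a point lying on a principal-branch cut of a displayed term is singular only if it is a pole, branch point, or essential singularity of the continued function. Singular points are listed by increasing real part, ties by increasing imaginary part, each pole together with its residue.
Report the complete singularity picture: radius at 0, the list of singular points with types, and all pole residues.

Denominator factor (ψ**2 + 8*ψ/3 - 1/11): discriminant 740/99, real irrational roots -4/3 + (1/33)*sqrt(2035) and -4/3 - (1/33)*sqrt(2035); poles of order 1, moduli -4/3 + (1/33)*sqrt(2035) and 4/3 + (1/33)*sqrt(2035).
The radius of convergence is the smallest modulus among the singular points: -4/3 + (1/33)*sqrt(2035).
The factor ψ**2 + 8*ψ/3 - 1/11 splits as (ψ - a)(ψ - a') with a = -4/3 - (1/33)*sqrt(2035), a' = -4/3 + (1/33)*sqrt(2035). At the order-1 pole a set g(ψ) = (ψ - a)*f(ψ) = [-31/4] / (ψ - a').
Simple pole: residue = g(a) at a = -4/3 - (1/33)*sqrt(2035), which is (93/1480)*sqrt(2035).
The factor ψ**2 + 8*ψ/3 - 1/11 splits as (ψ - a)(ψ - a') with a = -4/3 + (1/33)*sqrt(2035), a' = -4/3 - (1/33)*sqrt(2035). At the order-1 pole a set g(ψ) = (ψ - a)*f(ψ) = [-31/4] / (ψ - a').
Simple pole: residue = g(a) at a = -4/3 + (1/33)*sqrt(2035), which is -(93/1480)*sqrt(2035).
List the singular points by increasing real part (a conjugate pair: the negative imaginary part first).

Radius of convergence at 0: -4/3 + (1/33)*sqrt(2035).
At -4/3 - (1/33)*sqrt(2035): a pole of order 1; residue (93/1480)*sqrt(2035).
At -4/3 + (1/33)*sqrt(2035): a pole of order 1; residue -(93/1480)*sqrt(2035).


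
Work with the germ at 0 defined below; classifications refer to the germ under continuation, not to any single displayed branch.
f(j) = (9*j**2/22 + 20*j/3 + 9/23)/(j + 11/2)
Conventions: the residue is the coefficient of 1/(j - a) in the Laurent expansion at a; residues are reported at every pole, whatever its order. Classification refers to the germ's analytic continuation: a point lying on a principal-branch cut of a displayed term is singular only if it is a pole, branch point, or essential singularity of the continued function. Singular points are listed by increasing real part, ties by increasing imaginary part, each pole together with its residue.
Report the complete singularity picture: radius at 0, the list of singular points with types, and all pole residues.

Radius of convergence at 0: 11/2.
At -11/2: a pole of order 1; residue -13193/552.

Denominator factor (j + 11/2): pole of order 1 at -11/2, modulus 11/2.
The radius of convergence is the smallest modulus among the singular points: 11/2.
At the order-1 pole -11/2 set g(j) = (j - (-11/2))*f(j) = 9*j**2/22 + 20*j/3 + 9/23.
Simple pole: residue = g(a) at a = -11/2, which is -13193/552.


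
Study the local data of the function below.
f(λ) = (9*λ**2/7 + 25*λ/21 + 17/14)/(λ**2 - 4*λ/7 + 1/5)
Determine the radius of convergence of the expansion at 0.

The radius of convergence is (1/5)*sqrt(5).

Denominator factor (λ**2 - 4*λ/7 + 1/5): discriminant -116/245, complex-conjugate roots (2/7) + ((1/35)*sqrt(145))*i and (2/7) - ((1/35)*sqrt(145))*i; poles of order 1, moduli (1/5)*sqrt(5) and (1/5)*sqrt(5).
The radius of convergence is the smallest modulus among the singular points: (1/5)*sqrt(5).


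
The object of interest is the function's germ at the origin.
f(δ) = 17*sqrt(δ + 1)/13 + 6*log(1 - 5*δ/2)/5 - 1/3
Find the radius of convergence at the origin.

Branch term (17/13)*sqrt(1 - δ/(-1)): its argument vanishes at δ = -1, a square-root branch point, modulus 1.
Branch term (6/5)*log(1 - δ/(2/5)): its argument vanishes at δ = 2/5, a logarithmic branch point, modulus 2/5.
The radius of convergence is the smallest modulus among the singular points: 2/5.

The radius of convergence is 2/5.


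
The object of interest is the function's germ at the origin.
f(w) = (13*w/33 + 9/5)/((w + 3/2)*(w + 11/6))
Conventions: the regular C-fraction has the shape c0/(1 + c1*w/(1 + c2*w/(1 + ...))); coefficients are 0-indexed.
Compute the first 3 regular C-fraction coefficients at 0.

The regular C-fraction coefficients are [36/55, 295/297, -12901/87615].

Taylor coefficients (expand at 0): a_0 = 36/55, a_1 = -236/363, a_2 = 32944/59895.
c0 = a_0 = 36/55. Peel one level at a time: if S = 1 + c*w/S' with S'(0) = 1, then c is the w-coefficient of S and S' = c*w/(S - 1).
S_1 = c0/f = 1 + (295/297)*w + (12901/88209)*w^2 + ...; c1 = 295/297.
S_2 = c1*w/(S_1 - 1) = 1 + (-12901/87615)*w + ...; c2 = -12901/87615.


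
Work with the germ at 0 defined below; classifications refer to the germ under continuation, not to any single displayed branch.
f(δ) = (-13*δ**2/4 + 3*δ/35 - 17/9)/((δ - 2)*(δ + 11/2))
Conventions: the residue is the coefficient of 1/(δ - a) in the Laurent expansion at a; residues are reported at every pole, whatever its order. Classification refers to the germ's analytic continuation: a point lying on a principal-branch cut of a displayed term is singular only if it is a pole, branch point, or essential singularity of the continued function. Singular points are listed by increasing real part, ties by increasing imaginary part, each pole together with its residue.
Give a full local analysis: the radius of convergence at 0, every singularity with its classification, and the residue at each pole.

Radius of convergence at 0: 2.
At -11/2: a pole of order 1; residue 507391/37800.
At 2: a pole of order 1; residue -9272/4725.

Denominator factor (δ - 2): pole of order 1 at 2, modulus 2.
Denominator factor (δ + 11/2): pole of order 1 at -11/2, modulus 11/2.
The radius of convergence is the smallest modulus among the singular points: 2.
At the order-1 pole -11/2 set g(δ) = (δ - (-11/2))*f(δ) = (-13*δ**2/4 + 3*δ/35 - 17/9)/(δ - 2).
Simple pole: residue = g(a) at a = -11/2, which is 507391/37800.
At the order-1 pole 2 set g(δ) = (δ - (2))*f(δ) = (-13*δ**2/4 + 3*δ/35 - 17/9)/(δ + 11/2).
Simple pole: residue = g(a) at a = 2, which is -9272/4725.
List the singular points by increasing real part (a conjugate pair: the negative imaginary part first).


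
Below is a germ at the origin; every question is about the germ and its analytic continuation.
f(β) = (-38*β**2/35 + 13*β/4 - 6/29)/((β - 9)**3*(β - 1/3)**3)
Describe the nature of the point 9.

The denominator factor β - 9 vanishes at 9 and appears to the power 3; the numerator there equals -239133/4060, nonzero, and no other factor vanishes.
Hence a pole whose order is the multiplicity, 3.

The point is a pole of order 3.


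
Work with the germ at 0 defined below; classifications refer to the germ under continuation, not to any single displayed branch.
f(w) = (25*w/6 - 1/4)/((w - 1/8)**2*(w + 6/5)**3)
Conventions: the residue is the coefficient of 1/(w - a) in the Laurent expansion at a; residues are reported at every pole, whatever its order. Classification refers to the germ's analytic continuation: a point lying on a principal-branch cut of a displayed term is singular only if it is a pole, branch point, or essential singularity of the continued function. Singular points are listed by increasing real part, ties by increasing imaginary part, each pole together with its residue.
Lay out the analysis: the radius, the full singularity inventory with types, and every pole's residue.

Radius of convergence at 0: 1/8.
At -6/5: a pole of order 3; residue -36160000/23671443.
At 1/8: a pole of order 2; residue 36160000/23671443.

Denominator factor (w - 1/8)^2: pole of order 2 at 1/8, modulus 1/8.
Denominator factor (w + 6/5)^3: pole of order 3 at -6/5, modulus 6/5.
The radius of convergence is the smallest modulus among the singular points: 1/8.
At the order-3 pole -6/5 set g(w) = (w - (-6/5))^3*f(w) = (25*w/6 - 1/4)/(w - 1/8)**2.
Order-3 pole: residue = g''(a)/2; g''(-6/5) = -72320000/23671443, so the residue is -36160000/23671443.
At the order-2 pole 1/8 set g(w) = (w - (1/8))^2*f(w) = (25*w/6 - 1/4)/(w + 6/5)**3.
Order-2 pole: residue = g'(a); g'(1/8) = 36160000/23671443, so the residue is 36160000/23671443.
List the singular points by increasing real part (a conjugate pair: the negative imaginary part first).


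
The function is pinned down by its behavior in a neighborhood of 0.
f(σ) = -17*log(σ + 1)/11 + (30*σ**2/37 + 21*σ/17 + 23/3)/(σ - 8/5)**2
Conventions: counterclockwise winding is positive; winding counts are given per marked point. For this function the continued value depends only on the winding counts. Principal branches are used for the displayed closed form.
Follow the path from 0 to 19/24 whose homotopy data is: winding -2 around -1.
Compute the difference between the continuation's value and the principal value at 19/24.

The rational part is single-valued and drops out of the difference; each branch term changes only by its own monodromy.
(-17/11)*log(1 - σ/(-1)): each positive loop around -1 adds 2*pi*i to the log, so winding -2 contributes (-17/11)*(-2)*2*pi*i = (68/11)*pi*i.
Summing the contributions at σ = 19/24 gives (68/11)*pi*i.

Continued minus principal equals (68/11)*pi*i.


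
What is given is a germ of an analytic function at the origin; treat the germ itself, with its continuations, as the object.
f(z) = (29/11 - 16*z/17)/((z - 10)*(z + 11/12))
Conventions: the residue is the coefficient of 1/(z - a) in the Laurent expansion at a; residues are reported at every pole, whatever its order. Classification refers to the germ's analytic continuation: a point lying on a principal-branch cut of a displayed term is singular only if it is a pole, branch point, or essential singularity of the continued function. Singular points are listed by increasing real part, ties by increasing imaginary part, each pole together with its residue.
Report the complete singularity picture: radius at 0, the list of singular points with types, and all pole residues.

Denominator factor (z + 11/12): pole of order 1 at -11/12, modulus 11/12.
Denominator factor (z - 10): pole of order 1 at 10, modulus 10.
The radius of convergence is the smallest modulus among the singular points: 11/12.
At the order-1 pole -11/12 set g(z) = (z - (-11/12))*f(z) = (29/11 - 16*z/17)/(z - 10).
Simple pole: residue = g(a) at a = -11/12, which is -7852/24497.
At the order-1 pole 10 set g(z) = (z - (10))*f(z) = (29/11 - 16*z/17)/(z + 11/12).
Simple pole: residue = g(a) at a = 10, which is -15204/24497.
List the singular points by increasing real part (a conjugate pair: the negative imaginary part first).

Radius of convergence at 0: 11/12.
At -11/12: a pole of order 1; residue -7852/24497.
At 10: a pole of order 1; residue -15204/24497.


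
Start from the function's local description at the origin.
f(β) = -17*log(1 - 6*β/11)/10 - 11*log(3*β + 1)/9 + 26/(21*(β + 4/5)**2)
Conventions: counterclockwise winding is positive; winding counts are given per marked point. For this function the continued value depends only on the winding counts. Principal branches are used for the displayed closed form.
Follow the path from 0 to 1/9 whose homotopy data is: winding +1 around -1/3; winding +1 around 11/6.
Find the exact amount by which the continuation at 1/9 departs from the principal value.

The rational part is single-valued and drops out of the difference; each branch term changes only by its own monodromy.
(-11/9)*log(1 - β/(-1/3)): each positive loop around -1/3 adds 2*pi*i to the log, so winding +1 contributes (-11/9)*(1)*2*pi*i = -(22/9)*pi*i.
(-17/10)*log(1 - β/(11/6)): each positive loop around 11/6 adds 2*pi*i to the log, so winding +1 contributes (-17/10)*(1)*2*pi*i = -(17/5)*pi*i.
Summing the contributions at β = 1/9 gives -(263/45)*pi*i.

Continued minus principal equals -(263/45)*pi*i.


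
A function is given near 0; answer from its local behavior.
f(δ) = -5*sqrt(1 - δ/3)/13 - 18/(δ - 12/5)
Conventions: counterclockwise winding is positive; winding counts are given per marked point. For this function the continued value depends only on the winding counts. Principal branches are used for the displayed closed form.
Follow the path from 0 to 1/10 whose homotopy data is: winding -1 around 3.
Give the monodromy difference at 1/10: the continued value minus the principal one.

The rational part is single-valued and drops out of the difference; each branch term changes only by its own monodromy.
(-5/13)*sqrt(1 - δ/(3)): winding -1 is odd, the square root flips sign, contributing -2*(-5/13)*sqrt(1 - (1/10)/(3)) = -2*(-5/13)*sqrt(29/30) = (1/39)*sqrt(870).
Summing the contributions at δ = 1/10 gives (1/39)*sqrt(870).

Continued minus principal equals (1/39)*sqrt(870).


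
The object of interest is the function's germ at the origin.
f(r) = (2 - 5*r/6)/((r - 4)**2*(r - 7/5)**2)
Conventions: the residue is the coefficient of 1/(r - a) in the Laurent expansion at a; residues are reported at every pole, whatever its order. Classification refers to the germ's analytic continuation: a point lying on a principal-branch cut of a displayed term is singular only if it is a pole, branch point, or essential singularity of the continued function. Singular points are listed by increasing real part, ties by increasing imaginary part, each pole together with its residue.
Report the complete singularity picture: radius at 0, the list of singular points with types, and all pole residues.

Radius of convergence at 0: 7/5.
At 7/5: a pole of order 2; residue -125/4394.
At 4: a pole of order 2; residue 125/4394.

Denominator factor (r - 7/5)^2: pole of order 2 at 7/5, modulus 7/5.
Denominator factor (r - 4)^2: pole of order 2 at 4, modulus 4.
The radius of convergence is the smallest modulus among the singular points: 7/5.
At the order-2 pole 7/5 set g(r) = (r - (7/5))^2*f(r) = (2 - 5*r/6)/(r - 4)**2.
Order-2 pole: residue = g'(a); g'(7/5) = -125/4394, so the residue is -125/4394.
At the order-2 pole 4 set g(r) = (r - (4))^2*f(r) = (2 - 5*r/6)/(r - 7/5)**2.
Order-2 pole: residue = g'(a); g'(4) = 125/4394, so the residue is 125/4394.
List the singular points by increasing real part (a conjugate pair: the negative imaginary part first).


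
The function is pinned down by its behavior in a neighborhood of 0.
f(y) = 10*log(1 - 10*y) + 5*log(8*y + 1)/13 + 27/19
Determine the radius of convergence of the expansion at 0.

The radius of convergence is 1/10.

Branch term (10)*log(1 - y/(1/10)): its argument vanishes at y = 1/10, a logarithmic branch point, modulus 1/10.
Branch term (5/13)*log(1 - y/(-1/8)): its argument vanishes at y = -1/8, a logarithmic branch point, modulus 1/8.
The radius of convergence is the smallest modulus among the singular points: 1/10.


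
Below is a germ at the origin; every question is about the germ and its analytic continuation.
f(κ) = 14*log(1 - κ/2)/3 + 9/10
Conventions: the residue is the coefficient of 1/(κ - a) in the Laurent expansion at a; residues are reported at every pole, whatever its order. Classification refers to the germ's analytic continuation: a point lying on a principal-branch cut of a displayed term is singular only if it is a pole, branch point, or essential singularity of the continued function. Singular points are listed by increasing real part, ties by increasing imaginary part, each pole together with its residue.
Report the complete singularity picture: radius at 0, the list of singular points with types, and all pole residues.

Radius of convergence at 0: 2.
At 2: a logarithmic branch point.

Branch term (14/3)*log(1 - κ/(2)): its argument vanishes at κ = 2, a logarithmic branch point, modulus 2.
The radius of convergence is the smallest modulus among the singular points: 2.


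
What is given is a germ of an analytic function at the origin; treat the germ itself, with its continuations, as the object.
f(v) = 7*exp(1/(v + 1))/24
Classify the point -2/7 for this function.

There is no denominator, hence no pole anywhere.
The essential point of exp(1/(v - (-1))) is -1, not -2/7.
So the germ continues analytically to -2/7.

The point is a regular point.


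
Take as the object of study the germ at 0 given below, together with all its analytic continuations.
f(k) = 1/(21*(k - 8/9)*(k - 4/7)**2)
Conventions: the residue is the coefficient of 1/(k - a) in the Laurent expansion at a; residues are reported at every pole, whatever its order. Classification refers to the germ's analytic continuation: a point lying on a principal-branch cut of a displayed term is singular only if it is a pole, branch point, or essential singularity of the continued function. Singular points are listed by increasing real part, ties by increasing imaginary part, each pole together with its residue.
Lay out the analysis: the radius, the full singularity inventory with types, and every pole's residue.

Denominator factor (k - 8/9): pole of order 1 at 8/9, modulus 8/9.
Denominator factor (k - 4/7)^2: pole of order 2 at 4/7, modulus 4/7.
The radius of convergence is the smallest modulus among the singular points: 4/7.
At the order-2 pole 4/7 set g(k) = (k - (4/7))^2*f(k) = 1/(21*(k - 8/9)).
Order-2 pole: residue = g'(a); g'(4/7) = -189/400, so the residue is -189/400.
At the order-1 pole 8/9 set g(k) = (k - (8/9))*f(k) = 1/(21*(k - 4/7)**2).
Simple pole: residue = g(a) at a = 8/9, which is 189/400.
List the singular points by increasing real part (a conjugate pair: the negative imaginary part first).

Radius of convergence at 0: 4/7.
At 4/7: a pole of order 2; residue -189/400.
At 8/9: a pole of order 1; residue 189/400.


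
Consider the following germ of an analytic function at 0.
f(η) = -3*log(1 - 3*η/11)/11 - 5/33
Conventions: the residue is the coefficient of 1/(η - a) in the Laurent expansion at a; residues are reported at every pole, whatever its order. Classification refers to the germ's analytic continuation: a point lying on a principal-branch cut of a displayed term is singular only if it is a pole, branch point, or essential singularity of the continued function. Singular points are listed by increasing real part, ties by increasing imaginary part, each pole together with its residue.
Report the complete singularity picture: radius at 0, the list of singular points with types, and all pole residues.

Branch term (-3/11)*log(1 - η/(11/3)): its argument vanishes at η = 11/3, a logarithmic branch point, modulus 11/3.
The radius of convergence is the smallest modulus among the singular points: 11/3.

Radius of convergence at 0: 11/3.
At 11/3: a logarithmic branch point.


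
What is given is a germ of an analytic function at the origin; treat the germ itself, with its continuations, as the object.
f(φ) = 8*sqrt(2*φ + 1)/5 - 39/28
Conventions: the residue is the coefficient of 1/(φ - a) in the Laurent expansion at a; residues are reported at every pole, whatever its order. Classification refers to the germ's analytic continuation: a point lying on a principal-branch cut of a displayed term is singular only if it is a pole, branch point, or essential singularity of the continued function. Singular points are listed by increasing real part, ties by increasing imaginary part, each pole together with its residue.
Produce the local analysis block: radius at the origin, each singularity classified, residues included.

Branch term (8/5)*sqrt(1 - φ/(-1/2)): its argument vanishes at φ = -1/2, a square-root branch point, modulus 1/2.
The radius of convergence is the smallest modulus among the singular points: 1/2.

Radius of convergence at 0: 1/2.
At -1/2: an algebraic (square-root) branch point.


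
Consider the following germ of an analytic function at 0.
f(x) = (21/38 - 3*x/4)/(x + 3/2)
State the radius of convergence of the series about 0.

The radius of convergence is 3/2.

Denominator factor (x + 3/2): pole of order 1 at -3/2, modulus 3/2.
The radius of convergence is the smallest modulus among the singular points: 3/2.


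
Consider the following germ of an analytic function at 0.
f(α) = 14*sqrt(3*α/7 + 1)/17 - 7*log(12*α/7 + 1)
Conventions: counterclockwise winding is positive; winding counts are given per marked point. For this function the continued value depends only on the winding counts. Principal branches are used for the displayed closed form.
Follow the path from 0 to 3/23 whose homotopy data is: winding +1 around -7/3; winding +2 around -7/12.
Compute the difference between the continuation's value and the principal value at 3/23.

The rational part is single-valued and drops out of the difference; each branch term changes only by its own monodromy.
(-7)*log(1 - α/(-7/12)): each positive loop around -7/12 adds 2*pi*i to the log, so winding +2 contributes (-7)*(2)*2*pi*i = -(28)*pi*i.
(14/17)*sqrt(1 - α/(-7/3)): winding +1 is odd, the square root flips sign, contributing -2*(14/17)*sqrt(1 - (3/23)/(-7/3)) = -2*(14/17)*sqrt(170/161) = -(4/391)*sqrt(27370).
Summing the contributions at α = 3/23 gives (-(4/391)*sqrt(27370)) - ((28)*pi)*i.

Continued minus principal equals (-(4/391)*sqrt(27370)) - ((28)*pi)*i.


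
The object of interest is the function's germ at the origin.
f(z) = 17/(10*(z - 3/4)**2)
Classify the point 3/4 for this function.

The denominator factor z - 3/4 vanishes at 3/4 and appears to the power 2; the numerator there equals 17/10, nonzero, and no other factor vanishes.
Hence a pole whose order is the multiplicity, 2.

The point is a pole of order 2.


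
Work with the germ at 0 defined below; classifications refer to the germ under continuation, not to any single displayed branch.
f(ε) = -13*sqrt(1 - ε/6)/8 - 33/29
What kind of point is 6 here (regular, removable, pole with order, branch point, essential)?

The term (-13/8)*sqrt(1 - ε/(6)) has argument 1 - 6/(6) = 0 at 6: a square-root (algebraic, two-sheeted) branch point; the remaining terms are analytic or single-valued there.

The point is an algebraic (square-root) branch point.


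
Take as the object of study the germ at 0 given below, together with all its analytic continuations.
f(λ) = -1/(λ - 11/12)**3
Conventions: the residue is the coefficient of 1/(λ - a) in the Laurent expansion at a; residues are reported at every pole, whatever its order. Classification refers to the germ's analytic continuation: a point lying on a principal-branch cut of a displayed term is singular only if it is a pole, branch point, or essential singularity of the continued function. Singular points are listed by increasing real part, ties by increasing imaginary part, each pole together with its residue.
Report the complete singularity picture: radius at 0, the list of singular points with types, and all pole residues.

Radius of convergence at 0: 11/12.
At 11/12: a pole of order 3; residue 0.

Denominator factor (λ - 11/12)^3: pole of order 3 at 11/12, modulus 11/12.
The radius of convergence is the smallest modulus among the singular points: 11/12.
At the order-3 pole 11/12 set g(λ) = (λ - (11/12))^3*f(λ) = -1.
Order-3 pole: residue = g''(a)/2; g''(11/12) = 0, so the residue is 0.


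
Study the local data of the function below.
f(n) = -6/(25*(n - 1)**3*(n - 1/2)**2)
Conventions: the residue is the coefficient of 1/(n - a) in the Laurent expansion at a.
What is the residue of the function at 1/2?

At the order-2 pole 1/2 set g(n) = (n - (1/2))^2*f(n) = -6/(25*(n - 1)**3).
Order-2 pole: residue = g'(a); g'(1/2) = 288/25, so the residue is 288/25.

The residue is 288/25.


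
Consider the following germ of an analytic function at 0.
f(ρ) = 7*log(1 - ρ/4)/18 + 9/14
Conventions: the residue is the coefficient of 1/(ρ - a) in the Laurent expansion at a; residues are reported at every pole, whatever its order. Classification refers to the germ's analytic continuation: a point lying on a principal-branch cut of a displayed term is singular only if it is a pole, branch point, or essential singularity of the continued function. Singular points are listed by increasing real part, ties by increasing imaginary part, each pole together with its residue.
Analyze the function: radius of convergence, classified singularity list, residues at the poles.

Radius of convergence at 0: 4.
At 4: a logarithmic branch point.

Branch term (7/18)*log(1 - ρ/(4)): its argument vanishes at ρ = 4, a logarithmic branch point, modulus 4.
The radius of convergence is the smallest modulus among the singular points: 4.


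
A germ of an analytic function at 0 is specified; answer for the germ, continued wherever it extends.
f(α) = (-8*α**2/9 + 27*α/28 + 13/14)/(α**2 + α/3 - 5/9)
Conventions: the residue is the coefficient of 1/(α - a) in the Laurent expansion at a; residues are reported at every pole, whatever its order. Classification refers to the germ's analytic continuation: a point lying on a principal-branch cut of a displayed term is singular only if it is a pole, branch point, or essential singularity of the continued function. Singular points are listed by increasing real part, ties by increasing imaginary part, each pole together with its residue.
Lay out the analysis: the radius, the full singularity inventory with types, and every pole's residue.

Radius of convergence at 0: -1/6 + (1/6)*sqrt(21).
At -1/6 - (1/6)*sqrt(21): a pole of order 1; residue 953/1512 - (1019/31752)*sqrt(21).
At -1/6 + (1/6)*sqrt(21): a pole of order 1; residue 953/1512 + (1019/31752)*sqrt(21).


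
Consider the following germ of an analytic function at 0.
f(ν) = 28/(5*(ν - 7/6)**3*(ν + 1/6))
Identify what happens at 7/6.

The point is a pole of order 3.

The denominator factor ν - 7/6 vanishes at 7/6 and appears to the power 3; the numerator there equals 28/5, nonzero, and no other factor vanishes.
Hence a pole whose order is the multiplicity, 3.


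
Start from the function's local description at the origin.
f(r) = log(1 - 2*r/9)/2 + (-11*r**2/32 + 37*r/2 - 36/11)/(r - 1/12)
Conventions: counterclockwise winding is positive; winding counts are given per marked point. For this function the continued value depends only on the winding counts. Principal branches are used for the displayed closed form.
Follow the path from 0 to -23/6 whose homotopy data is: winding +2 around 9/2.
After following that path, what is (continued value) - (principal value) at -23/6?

Continued minus principal equals (2)*pi*i.

The rational part is single-valued and drops out of the difference; each branch term changes only by its own monodromy.
(1/2)*log(1 - r/(9/2)): each positive loop around 9/2 adds 2*pi*i to the log, so winding +2 contributes (1/2)*(2)*2*pi*i = (2)*pi*i.
Summing the contributions at r = -23/6 gives (2)*pi*i.


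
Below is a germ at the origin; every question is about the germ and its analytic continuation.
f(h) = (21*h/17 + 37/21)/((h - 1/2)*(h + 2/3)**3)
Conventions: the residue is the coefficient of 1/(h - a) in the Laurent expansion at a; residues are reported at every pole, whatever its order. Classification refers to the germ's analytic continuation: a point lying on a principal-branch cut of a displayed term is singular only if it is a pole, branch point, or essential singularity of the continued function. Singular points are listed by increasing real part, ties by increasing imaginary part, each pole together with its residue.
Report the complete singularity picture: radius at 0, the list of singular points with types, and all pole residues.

Radius of convergence at 0: 1/2.
At -2/3: a pole of order 3; residue -61164/40817.
At 1/2: a pole of order 1; residue 61164/40817.

Denominator factor (h + 2/3)^3: pole of order 3 at -2/3, modulus 2/3.
Denominator factor (h - 1/2): pole of order 1 at 1/2, modulus 1/2.
The radius of convergence is the smallest modulus among the singular points: 1/2.
At the order-3 pole -2/3 set g(h) = (h - (-2/3))^3*f(h) = (21*h/17 + 37/21)/(h - 1/2).
Order-3 pole: residue = g''(a)/2; g''(-2/3) = -122328/40817, so the residue is -61164/40817.
At the order-1 pole 1/2 set g(h) = (h - (1/2))*f(h) = (21*h/17 + 37/21)/(h + 2/3)**3.
Simple pole: residue = g(a) at a = 1/2, which is 61164/40817.
List the singular points by increasing real part (a conjugate pair: the negative imaginary part first).


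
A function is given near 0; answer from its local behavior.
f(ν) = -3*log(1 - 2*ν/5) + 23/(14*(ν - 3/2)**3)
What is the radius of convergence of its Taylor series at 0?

Denominator factor (ν - 3/2)^3: pole of order 3 at 3/2, modulus 3/2.
Branch term (-3)*log(1 - ν/(5/2)): its argument vanishes at ν = 5/2, a logarithmic branch point, modulus 5/2.
The radius of convergence is the smallest modulus among the singular points: 3/2.

The radius of convergence is 3/2.


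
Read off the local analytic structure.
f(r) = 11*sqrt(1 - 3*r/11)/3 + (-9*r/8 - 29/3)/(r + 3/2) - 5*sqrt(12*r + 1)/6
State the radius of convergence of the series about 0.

The radius of convergence is 1/12.

Denominator factor (r + 3/2): pole of order 1 at -3/2, modulus 3/2.
Branch term (11/3)*sqrt(1 - r/(11/3)): its argument vanishes at r = 11/3, a square-root branch point, modulus 11/3.
Branch term (-5/6)*sqrt(1 - r/(-1/12)): its argument vanishes at r = -1/12, a square-root branch point, modulus 1/12.
The radius of convergence is the smallest modulus among the singular points: 1/12.


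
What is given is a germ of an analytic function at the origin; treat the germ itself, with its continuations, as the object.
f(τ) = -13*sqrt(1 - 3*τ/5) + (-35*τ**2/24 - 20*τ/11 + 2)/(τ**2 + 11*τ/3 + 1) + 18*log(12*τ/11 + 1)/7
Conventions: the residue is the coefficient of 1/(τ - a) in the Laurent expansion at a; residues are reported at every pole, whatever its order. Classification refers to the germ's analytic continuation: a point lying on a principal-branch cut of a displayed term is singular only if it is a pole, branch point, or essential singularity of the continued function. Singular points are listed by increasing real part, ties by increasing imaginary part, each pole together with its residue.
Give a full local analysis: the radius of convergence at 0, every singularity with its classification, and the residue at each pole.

Radius of convergence at 0: 11/6 - (1/6)*sqrt(85).
At -11/6 - (1/6)*sqrt(85): a pole of order 1; residue 2795/1584 + (1301/12240)*sqrt(85).
At -11/12: a logarithmic branch point.
At -11/6 + (1/6)*sqrt(85): a pole of order 1; residue 2795/1584 - (1301/12240)*sqrt(85).
At 5/3: an algebraic (square-root) branch point.


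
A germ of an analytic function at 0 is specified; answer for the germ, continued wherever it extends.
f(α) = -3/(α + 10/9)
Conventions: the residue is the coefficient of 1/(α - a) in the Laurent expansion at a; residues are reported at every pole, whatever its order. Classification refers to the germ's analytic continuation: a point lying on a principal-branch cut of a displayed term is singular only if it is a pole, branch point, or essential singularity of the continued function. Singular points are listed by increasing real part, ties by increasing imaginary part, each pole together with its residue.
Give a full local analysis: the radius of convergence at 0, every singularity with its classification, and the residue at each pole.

Radius of convergence at 0: 10/9.
At -10/9: a pole of order 1; residue -3.

Denominator factor (α + 10/9): pole of order 1 at -10/9, modulus 10/9.
The radius of convergence is the smallest modulus among the singular points: 10/9.
At the order-1 pole -10/9 set g(α) = (α - (-10/9))*f(α) = -3.
Simple pole: residue = g(a) at a = -10/9, which is -3.


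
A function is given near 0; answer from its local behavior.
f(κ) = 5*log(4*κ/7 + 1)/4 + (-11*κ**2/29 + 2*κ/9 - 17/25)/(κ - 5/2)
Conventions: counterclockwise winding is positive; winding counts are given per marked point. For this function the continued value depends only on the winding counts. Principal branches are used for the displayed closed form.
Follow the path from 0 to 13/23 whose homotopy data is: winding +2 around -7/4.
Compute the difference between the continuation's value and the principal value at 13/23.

The rational part is single-valued and drops out of the difference; each branch term changes only by its own monodromy.
(5/4)*log(1 - κ/(-7/4)): each positive loop around -7/4 adds 2*pi*i to the log, so winding +2 contributes (5/4)*(2)*2*pi*i = (5)*pi*i.
Summing the contributions at κ = 13/23 gives (5)*pi*i.

Continued minus principal equals (5)*pi*i.


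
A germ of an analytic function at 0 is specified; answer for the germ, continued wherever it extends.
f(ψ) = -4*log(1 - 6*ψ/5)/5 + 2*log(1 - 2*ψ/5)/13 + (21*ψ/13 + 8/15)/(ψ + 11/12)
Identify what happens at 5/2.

The term (2/13)*log(1 - ψ/(5/2)) has argument 1 - 5/2/(5/2) = 0 at 5/2: a logarithmic (infinitely-sheeted) branch point; the remaining terms are analytic or single-valued there.

The point is a logarithmic branch point.


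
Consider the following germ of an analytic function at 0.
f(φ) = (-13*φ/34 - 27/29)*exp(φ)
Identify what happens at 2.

There is no denominator, hence no pole anywhere.
The factor exp(φ) is entire.
So the germ continues analytically to 2.

The point is a regular point.


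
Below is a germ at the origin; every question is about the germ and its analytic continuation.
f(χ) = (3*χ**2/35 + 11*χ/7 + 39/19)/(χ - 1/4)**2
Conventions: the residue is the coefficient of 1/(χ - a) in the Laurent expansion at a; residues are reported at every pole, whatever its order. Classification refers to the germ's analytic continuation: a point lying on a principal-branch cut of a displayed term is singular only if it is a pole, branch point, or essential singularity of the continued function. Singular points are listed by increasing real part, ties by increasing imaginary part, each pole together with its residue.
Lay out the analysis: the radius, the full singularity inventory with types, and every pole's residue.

Radius of convergence at 0: 1/4.
At 1/4: a pole of order 2; residue 113/70.

Denominator factor (χ - 1/4)^2: pole of order 2 at 1/4, modulus 1/4.
The radius of convergence is the smallest modulus among the singular points: 1/4.
At the order-2 pole 1/4 set g(χ) = (χ - (1/4))^2*f(χ) = 3*χ**2/35 + 11*χ/7 + 39/19.
Order-2 pole: residue = g'(a); g'(1/4) = 113/70, so the residue is 113/70.


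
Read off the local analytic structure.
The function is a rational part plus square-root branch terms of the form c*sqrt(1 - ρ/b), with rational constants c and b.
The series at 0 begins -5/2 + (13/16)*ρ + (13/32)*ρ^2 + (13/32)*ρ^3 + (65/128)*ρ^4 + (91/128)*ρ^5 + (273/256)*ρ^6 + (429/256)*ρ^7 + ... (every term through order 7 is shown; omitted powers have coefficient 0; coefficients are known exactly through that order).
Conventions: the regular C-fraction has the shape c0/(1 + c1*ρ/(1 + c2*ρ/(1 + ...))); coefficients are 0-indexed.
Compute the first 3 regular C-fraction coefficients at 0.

Taylor coefficients (read off): a_0 = -5/2, a_1 = 13/16, a_2 = 13/32.
c0 = a_0 = -5/2. Peel one level at a time: if S = 1 + c*ρ/S' with S'(0) = 1, then c is the ρ-coefficient of S and S' = c*ρ/(S - 1).
S_1 = c0/f = 1 + (13/40)*ρ + (429/1600)*ρ^2 + ...; c1 = 13/40.
S_2 = c1*ρ/(S_1 - 1) = 1 + (-33/40)*ρ + ...; c2 = -33/40.

The regular C-fraction coefficients are [-5/2, 13/40, -33/40].


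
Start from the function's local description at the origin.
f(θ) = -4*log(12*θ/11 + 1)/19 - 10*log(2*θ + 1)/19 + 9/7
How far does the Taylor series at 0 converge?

The radius of convergence is 1/2.

Branch term (-4/19)*log(1 - θ/(-11/12)): its argument vanishes at θ = -11/12, a logarithmic branch point, modulus 11/12.
Branch term (-10/19)*log(1 - θ/(-1/2)): its argument vanishes at θ = -1/2, a logarithmic branch point, modulus 1/2.
The radius of convergence is the smallest modulus among the singular points: 1/2.


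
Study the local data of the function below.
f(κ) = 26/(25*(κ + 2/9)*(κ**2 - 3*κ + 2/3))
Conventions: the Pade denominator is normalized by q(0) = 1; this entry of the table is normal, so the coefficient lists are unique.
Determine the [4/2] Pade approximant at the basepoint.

The Pade approximant has numerator coefficients [351/50, 49018203/19261250, 28431/30818, 255879/770450, 2302911/19261250]; denominator coefficients [1, 139653/385225, -1147575/61636].

Taylor coefficients needed (expand at 0): a_0 = 351/50, a_1 = 0, a_2 = 1053/8, a_3 = -9477/200, a_4 = 78975/32, a_5 = -28431/16, a_6 = 149101641/3200.
Write the denominator as Q(κ) = 1 + q1*κ + q2*κ^2. Requiring Q*f - P = O(κ^7) with deg P <= 4 kills the coefficients of κ^5..κ^6 in Q*f:
  κ^5: a_5 + q1*a_4 + q2*a_3 = 0, i.e. -28431/16 + (78975/32)*q1 + (-9477/200)*q2 = 0.
  κ^6: a_6 + q1*a_5 + q2*a_4 = 0, i.e. 149101641/3200 + (-28431/16)*q1 + (78975/32)*q2 = 0.
Solving this linear system: q1 = 139653/385225, q2 = -1147575/61636.
The numerator is Q*f truncated at degree 4: P0 = a_0 = 351/50; P1 = a_1 + q1*a_0 = 49018203/19261250; P2 = a_2 + q1*a_1 + q2*a_0 = 28431/30818; P3 = a_3 + q1*a_2 + q2*a_1 = 255879/770450; P4 = a_4 + q1*a_3 + q2*a_2 = 2302911/19261250.


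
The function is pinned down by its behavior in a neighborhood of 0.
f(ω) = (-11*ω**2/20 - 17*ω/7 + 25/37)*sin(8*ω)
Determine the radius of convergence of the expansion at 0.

The factor sin(8*ω) is entire and contributes no finite singular point.
The polynomial part has no poles.
No finite singular points: the Taylor series at 0 converges everywhere.

The radius of convergence is infinite.


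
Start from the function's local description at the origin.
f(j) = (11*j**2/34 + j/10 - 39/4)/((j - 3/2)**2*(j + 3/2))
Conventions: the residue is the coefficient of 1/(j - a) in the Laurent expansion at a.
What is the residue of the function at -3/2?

At the order-1 pole -3/2 set g(j) = (j - (-3/2))*f(j) = (11*j**2/34 + j/10 - 39/4)/(j - 3/2)**2.
Simple pole: residue = g(a) at a = -3/2, which is -693/680.

The residue is -693/680.


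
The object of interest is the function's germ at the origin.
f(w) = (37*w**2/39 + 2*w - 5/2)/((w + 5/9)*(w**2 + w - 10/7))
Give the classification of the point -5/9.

The denominator factor w + 5/9 vanishes at -5/9 and appears to the power 1; the numerator there equals -20965/6318, nonzero, and no other factor vanishes.
Hence a pole whose order is the multiplicity, 1.

The point is a pole of order 1.


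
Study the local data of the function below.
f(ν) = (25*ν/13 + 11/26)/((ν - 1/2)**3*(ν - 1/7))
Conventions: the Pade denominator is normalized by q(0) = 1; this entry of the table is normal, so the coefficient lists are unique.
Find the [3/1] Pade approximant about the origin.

The Pade approximant has numerator coefficients [308/13, 9650032/40261, 41731312/40261, 109161920/40261]; denominator coefficients [1, -23007/3097].

Taylor coefficients needed (expand at 0): a_0 = 308/13, a_1 = 5404/13, a_2 = 53620/13, a_3 = 433580/13, a_4 = 3220980/13.
Write the denominator as Q(ν) = 1 + q1*ν. Requiring Q*f - P = O(ν^5) with deg P <= 3 kills the coefficients of ν^4..ν^4 in Q*f:
  ν^4: a_4 + q1*a_3 = 0, i.e. 3220980/13 + (433580/13)*q1 = 0.
Solving this linear system: q1 = -23007/3097.
The numerator is Q*f truncated at degree 3: P0 = a_0 = 308/13; P1 = a_1 + q1*a_0 = 9650032/40261; P2 = a_2 + q1*a_1 = 41731312/40261; P3 = a_3 + q1*a_2 = 109161920/40261.


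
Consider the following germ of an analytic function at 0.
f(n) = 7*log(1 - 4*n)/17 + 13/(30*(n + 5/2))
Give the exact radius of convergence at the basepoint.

Denominator factor (n + 5/2): pole of order 1 at -5/2, modulus 5/2.
Branch term (7/17)*log(1 - n/(1/4)): its argument vanishes at n = 1/4, a logarithmic branch point, modulus 1/4.
The radius of convergence is the smallest modulus among the singular points: 1/4.

The radius of convergence is 1/4.
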